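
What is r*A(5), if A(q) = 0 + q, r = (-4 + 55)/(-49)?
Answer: -255/49 ≈ -5.2041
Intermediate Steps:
r = -51/49 (r = 51*(-1/49) = -51/49 ≈ -1.0408)
A(q) = q
r*A(5) = -51/49*5 = -255/49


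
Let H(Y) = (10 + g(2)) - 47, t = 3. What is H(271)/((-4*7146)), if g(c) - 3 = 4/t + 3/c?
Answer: 187/171504 ≈ 0.0010904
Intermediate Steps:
g(c) = 13/3 + 3/c (g(c) = 3 + (4/3 + 3/c) = 13/3 + 3/c)
H(Y) = -187/6 (H(Y) = (10 + (13/3 + 3/2)) - 47 = (10 + 35/6) - 47 = 95/6 - 47 = -187/6)
H(271)/((-4*7146)) = -187/(6*((-4*7146))) = -187/6/(-28584) = -187/6*(-1/28584) = 187/171504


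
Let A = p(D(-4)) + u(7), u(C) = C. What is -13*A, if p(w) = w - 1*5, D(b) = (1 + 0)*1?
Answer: -39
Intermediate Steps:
D(b) = 1 (D(b) = 1*1 = 1)
p(w) = -5 + w (p(w) = w - 5 = -5 + w)
A = 3 (A = (-5 + 1) + 7 = -4 + 7 = 3)
-13*A = -13*3 = -39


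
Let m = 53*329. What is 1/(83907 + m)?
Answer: 1/101344 ≈ 9.8674e-6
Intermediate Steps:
m = 17437
1/(83907 + m) = 1/(83907 + 17437) = 1/101344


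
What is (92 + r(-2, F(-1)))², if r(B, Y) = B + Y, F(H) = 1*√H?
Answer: (90 + I)² ≈ 8099.0 + 180.0*I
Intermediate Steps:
F(H) = √H
(92 + r(-2, F(-1)))² = (92 + (-2 + √(-1)))² = (92 + (-2 + I))² = (90 + I)²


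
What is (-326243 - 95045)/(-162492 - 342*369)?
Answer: 210644/144345 ≈ 1.4593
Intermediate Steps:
(-326243 - 95045)/(-162492 - 342*369) = -421288/(-162492 - 126198) = -421288/(-288690) = -421288*(-1/288690) = 210644/144345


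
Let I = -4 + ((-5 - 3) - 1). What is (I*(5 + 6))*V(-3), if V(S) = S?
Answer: 429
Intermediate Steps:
I = -13 (I = -4 + (-8 - 1) = -4 - 9 = -13)
(I*(5 + 6))*V(-3) = -13*(5 + 6)*(-3) = -13*11*(-3) = -143*(-3) = 429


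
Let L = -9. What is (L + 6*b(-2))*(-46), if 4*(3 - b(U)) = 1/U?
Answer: -897/2 ≈ -448.50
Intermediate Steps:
b(U) = 3 - 1/(4*U)
(L + 6*b(-2))*(-46) = (-9 + 6*(3 - ¼/(-2)))*(-46) = (-9 + 6*(3 - ¼*(-½)))*(-46) = (-9 + 6*(3 + ⅛))*(-46) = (-9 + 6*(25/8))*(-46) = (-9 + 75/4)*(-46) = (39/4)*(-46) = -897/2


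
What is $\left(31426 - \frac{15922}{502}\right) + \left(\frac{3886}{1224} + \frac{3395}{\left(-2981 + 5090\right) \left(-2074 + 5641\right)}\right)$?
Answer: $\frac{447934284408839}{14266577956} \approx 31397.0$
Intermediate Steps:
$\left(31426 - \frac{15922}{502}\right) + \left(\frac{3886}{1224} + \frac{3395}{\left(-2981 + 5090\right) \left(-2074 + 5641\right)}\right) = \left(31426 - \frac{7961}{251}\right) + \left(3886 \cdot \frac{1}{1224} + \frac{3395}{2109 \cdot 3567}\right) = \left(31426 - \frac{7961}{251}\right) + \left(\frac{1943}{612} + \frac{3395}{7522803}\right) = \frac{7879965}{251} + \left(\frac{1943}{612} + 3395 \cdot \frac{1}{7522803}\right) = \frac{7879965}{251} + \left(\frac{1943}{612} + \frac{3395}{7522803}\right) = \frac{7879965}{251} + \frac{180480049}{56838956} = \frac{447934284408839}{14266577956}$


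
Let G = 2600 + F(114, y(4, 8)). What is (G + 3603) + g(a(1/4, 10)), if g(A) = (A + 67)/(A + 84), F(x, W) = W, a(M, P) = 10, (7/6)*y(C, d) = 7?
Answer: 583723/94 ≈ 6209.8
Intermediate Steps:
y(C, d) = 6 (y(C, d) = (6/7)*7 = 6)
G = 2606 (G = 2600 + 6 = 2606)
g(A) = (67 + A)/(84 + A)
(G + 3603) + g(a(1/4, 10)) = (2606 + 3603) + (67 + 10)/(84 + 10) = 6209 + 77/94 = 583723/94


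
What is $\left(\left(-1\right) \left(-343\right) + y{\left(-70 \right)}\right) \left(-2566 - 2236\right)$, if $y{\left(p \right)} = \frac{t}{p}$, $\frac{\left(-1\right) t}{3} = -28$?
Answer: $- \frac{8206618}{5} \approx -1.6413 \cdot 10^{6}$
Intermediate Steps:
$t = 84$ ($t = \left(-3\right) \left(-28\right) = 84$)
$y{\left(p \right)} = \frac{84}{p}$
$\left(\left(-1\right) \left(-343\right) + y{\left(-70 \right)}\right) \left(-2566 - 2236\right) = \left(\left(-1\right) \left(-343\right) + \frac{84}{-70}\right) \left(-2566 - 2236\right) = \left(343 + 84 \left(- \frac{1}{70}\right)\right) \left(-4802\right) = \left(343 - \frac{6}{5}\right) \left(-4802\right) = \frac{1709}{5} \left(-4802\right) = - \frac{8206618}{5}$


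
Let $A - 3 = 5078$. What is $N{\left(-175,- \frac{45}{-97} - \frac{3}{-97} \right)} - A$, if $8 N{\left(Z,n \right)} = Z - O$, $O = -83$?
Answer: $- \frac{10185}{2} \approx -5092.5$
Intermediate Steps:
$A = 5081$ ($A = 3 + 5078 = 5081$)
$N{\left(Z,n \right)} = \frac{83}{8} + \frac{Z}{8}$ ($N{\left(Z,n \right)} = \frac{Z - -83}{8} = \frac{Z + 83}{8} = \frac{83 + Z}{8} = \frac{83}{8} + \frac{Z}{8}$)
$N{\left(-175,- \frac{45}{-97} - \frac{3}{-97} \right)} - A = \left(\frac{83}{8} + \frac{1}{8} \left(-175\right)\right) - 5081 = \left(\frac{83}{8} - \frac{175}{8}\right) - 5081 = - \frac{23}{2} - 5081 = - \frac{10185}{2}$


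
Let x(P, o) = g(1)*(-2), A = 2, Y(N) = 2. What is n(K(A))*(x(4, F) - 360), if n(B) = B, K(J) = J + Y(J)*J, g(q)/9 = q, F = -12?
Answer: -2268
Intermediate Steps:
g(q) = 9*q
x(P, o) = -18 (x(P, o) = (9*1)*(-2) = 9*(-2) = -18)
K(J) = 3*J (K(J) = J + 2*J = 3*J)
n(K(A))*(x(4, F) - 360) = (3*2)*(-18 - 360) = 6*(-378) = -2268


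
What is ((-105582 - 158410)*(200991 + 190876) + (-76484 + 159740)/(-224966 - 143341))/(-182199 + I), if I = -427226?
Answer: 12700422733941968/74818497825 ≈ 1.6975e+5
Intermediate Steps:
((-105582 - 158410)*(200991 + 190876) + (-76484 + 159740)/(-224966 - 143341))/(-182199 + I) = ((-105582 - 158410)*(200991 + 190876) + (-76484 + 159740)/(-224966 - 143341))/(-182199 - 427226) = (-263992*391867 + 83256/(-368307))/(-609425) = (-103449753064 + 83256*(-1/368307))*(-1/609425) = (-103449753064 - 27752/122769)*(-1/609425) = -12700422733941968/122769*(-1/609425) = 12700422733941968/74818497825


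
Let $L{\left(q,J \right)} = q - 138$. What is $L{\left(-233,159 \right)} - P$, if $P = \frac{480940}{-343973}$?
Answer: $- \frac{127133043}{343973} \approx -369.6$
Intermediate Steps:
$L{\left(q,J \right)} = -138 + q$ ($L{\left(q,J \right)} = q - 138 = -138 + q$)
$P = - \frac{480940}{343973}$ ($P = 480940 \left(- \frac{1}{343973}\right) = - \frac{480940}{343973} \approx -1.3982$)
$L{\left(-233,159 \right)} - P = \left(-138 - 233\right) - - \frac{480940}{343973} = -371 + \frac{480940}{343973} = - \frac{127133043}{343973}$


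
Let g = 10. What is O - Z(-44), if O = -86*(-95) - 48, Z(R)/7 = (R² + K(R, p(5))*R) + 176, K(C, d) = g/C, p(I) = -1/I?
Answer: -6732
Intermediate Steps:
K(C, d) = 10/C
Z(R) = 1302 + 7*R² (Z(R) = 7*((R² + (10/R)*R) + 176) = 7*((R² + 10) + 176) = 7*((10 + R²) + 176) = 7*(186 + R²) = 1302 + 7*R²)
O = 8122 (O = 8170 - 48 = 8122)
O - Z(-44) = 8122 - (1302 + 7*(-44)²) = 8122 - (1302 + 7*1936) = 8122 - (1302 + 13552) = 8122 - 1*14854 = 8122 - 14854 = -6732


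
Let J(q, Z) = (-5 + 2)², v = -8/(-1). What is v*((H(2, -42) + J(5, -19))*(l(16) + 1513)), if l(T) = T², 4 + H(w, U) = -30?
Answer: -353800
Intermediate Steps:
v = 8 (v = -8*(-1) = 8)
H(w, U) = -34 (H(w, U) = -4 - 30 = -34)
J(q, Z) = 9 (J(q, Z) = (-3)² = 9)
v*((H(2, -42) + J(5, -19))*(l(16) + 1513)) = 8*((-34 + 9)*(16² + 1513)) = 8*(-25*(256 + 1513)) = 8*(-25*1769) = 8*(-44225) = -353800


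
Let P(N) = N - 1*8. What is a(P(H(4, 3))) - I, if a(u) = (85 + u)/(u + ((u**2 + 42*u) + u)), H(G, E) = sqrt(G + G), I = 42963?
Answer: -55336733/1288 - 87*sqrt(2)/1288 ≈ -42963.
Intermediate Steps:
H(G, E) = sqrt(2)*sqrt(G) (H(G, E) = sqrt(2*G) = sqrt(2)*sqrt(G))
P(N) = -8 + N (P(N) = N - 8 = -8 + N)
a(u) = (85 + u)/(u**2 + 44*u) (a(u) = (85 + u)/(u + (u**2 + 43*u)) = (85 + u)/(u**2 + 44*u))
a(P(H(4, 3))) - I = (85 + (-8 + sqrt(2)*sqrt(4)))/((-8 + sqrt(2)*sqrt(4))*(44 + (-8 + sqrt(2)*sqrt(4)))) - 1*42963 = (85 + (-8 + sqrt(2)*2))/((-8 + sqrt(2)*2)*(44 + (-8 + sqrt(2)*2))) - 42963 = (85 + (-8 + 2*sqrt(2)))/((-8 + 2*sqrt(2))*(44 + (-8 + 2*sqrt(2)))) - 42963 = (77 + 2*sqrt(2))/((-8 + 2*sqrt(2))*(36 + 2*sqrt(2))) - 42963 = -42963 + (77 + 2*sqrt(2))/((-8 + 2*sqrt(2))*(36 + 2*sqrt(2)))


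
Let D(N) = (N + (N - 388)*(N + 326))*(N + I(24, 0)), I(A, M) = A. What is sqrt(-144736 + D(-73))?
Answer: sqrt(5573858) ≈ 2360.9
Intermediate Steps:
D(N) = (24 + N)*(N + (-388 + N)*(326 + N)) (D(N) = (N + (N - 388)*(N + 326))*(N + 24) = (N + (-388 + N)*(326 + N))*(24 + N) = (24 + N)*(N + (-388 + N)*(326 + N)))
sqrt(-144736 + D(-73)) = sqrt(-144736 + (-3035712 + (-73)**3 - 127952*(-73) - 37*(-73)**2)) = sqrt(-144736 + (-3035712 - 389017 + 9340496 - 37*5329)) = sqrt(-144736 + (-3035712 - 389017 + 9340496 - 197173)) = sqrt(-144736 + 5718594) = sqrt(5573858)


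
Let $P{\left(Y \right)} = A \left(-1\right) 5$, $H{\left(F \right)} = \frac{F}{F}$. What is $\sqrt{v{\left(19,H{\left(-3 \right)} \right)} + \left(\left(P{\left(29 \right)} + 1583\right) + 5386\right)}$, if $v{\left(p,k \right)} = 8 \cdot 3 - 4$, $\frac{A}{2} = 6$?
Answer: $13 \sqrt{41} \approx 83.241$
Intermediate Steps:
$A = 12$ ($A = 2 \cdot 6 = 12$)
$H{\left(F \right)} = 1$
$P{\left(Y \right)} = -60$ ($P{\left(Y \right)} = 12 \left(-1\right) 5 = \left(-12\right) 5 = -60$)
$v{\left(p,k \right)} = 20$ ($v{\left(p,k \right)} = 24 - 4 = 20$)
$\sqrt{v{\left(19,H{\left(-3 \right)} \right)} + \left(\left(P{\left(29 \right)} + 1583\right) + 5386\right)} = \sqrt{20 + \left(\left(-60 + 1583\right) + 5386\right)} = \sqrt{20 + \left(1523 + 5386\right)} = \sqrt{20 + 6909} = \sqrt{6929} = 13 \sqrt{41}$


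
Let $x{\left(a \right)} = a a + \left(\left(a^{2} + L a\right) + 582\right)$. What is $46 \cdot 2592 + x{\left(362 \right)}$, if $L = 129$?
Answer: $428600$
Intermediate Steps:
$x{\left(a \right)} = 582 + 2 a^{2} + 129 a$ ($x{\left(a \right)} = a a + \left(\left(a^{2} + 129 a\right) + 582\right) = a^{2} + \left(582 + a^{2} + 129 a\right) = 582 + 2 a^{2} + 129 a$)
$46 \cdot 2592 + x{\left(362 \right)} = 46 \cdot 2592 + \left(582 + 2 \cdot 362^{2} + 129 \cdot 362\right) = 119232 + \left(582 + 2 \cdot 131044 + 46698\right) = 119232 + \left(582 + 262088 + 46698\right) = 119232 + 309368 = 428600$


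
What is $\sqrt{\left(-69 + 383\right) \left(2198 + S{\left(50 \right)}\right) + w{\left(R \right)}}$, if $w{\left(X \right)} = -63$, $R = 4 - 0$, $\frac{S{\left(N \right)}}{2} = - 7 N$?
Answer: $\sqrt{470309} \approx 685.79$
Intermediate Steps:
$S{\left(N \right)} = - 14 N$ ($S{\left(N \right)} = 2 \left(- 7 N\right) = - 14 N$)
$R = 4$ ($R = 4 + 0 = 4$)
$\sqrt{\left(-69 + 383\right) \left(2198 + S{\left(50 \right)}\right) + w{\left(R \right)}} = \sqrt{\left(-69 + 383\right) \left(2198 - 700\right) - 63} = \sqrt{314 \left(2198 - 700\right) - 63} = \sqrt{314 \cdot 1498 - 63} = \sqrt{470372 - 63} = \sqrt{470309}$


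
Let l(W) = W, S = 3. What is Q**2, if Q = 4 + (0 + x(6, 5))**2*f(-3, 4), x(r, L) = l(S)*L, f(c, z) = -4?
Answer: 802816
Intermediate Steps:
x(r, L) = 3*L
Q = -896 (Q = 4 + (0 + 3*5)**2*(-4) = 4 + (0 + 15)**2*(-4) = 4 + 15**2*(-4) = 4 + 225*(-4) = 4 - 900 = -896)
Q**2 = (-896)**2 = 802816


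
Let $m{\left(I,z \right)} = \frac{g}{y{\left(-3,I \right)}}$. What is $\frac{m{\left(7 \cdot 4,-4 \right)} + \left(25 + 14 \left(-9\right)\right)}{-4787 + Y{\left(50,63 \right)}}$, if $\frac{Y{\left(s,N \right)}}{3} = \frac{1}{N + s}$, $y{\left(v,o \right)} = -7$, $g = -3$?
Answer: $\frac{1243}{59164} \approx 0.021009$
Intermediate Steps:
$Y{\left(s,N \right)} = \frac{3}{N + s}$
$m{\left(I,z \right)} = \frac{3}{7}$ ($m{\left(I,z \right)} = - \frac{3}{-7} = \left(-3\right) \left(- \frac{1}{7}\right) = \frac{3}{7}$)
$\frac{m{\left(7 \cdot 4,-4 \right)} + \left(25 + 14 \left(-9\right)\right)}{-4787 + Y{\left(50,63 \right)}} = \frac{\frac{3}{7} + \left(25 + 14 \left(-9\right)\right)}{-4787 + \frac{3}{63 + 50}} = \frac{\frac{3}{7} + \left(25 - 126\right)}{-4787 + \frac{3}{113}} = \frac{\frac{3}{7} - 101}{-4787 + 3 \cdot \frac{1}{113}} = - \frac{704}{7 \left(-4787 + \frac{3}{113}\right)} = - \frac{704}{7 \left(- \frac{540928}{113}\right)} = \left(- \frac{704}{7}\right) \left(- \frac{113}{540928}\right) = \frac{1243}{59164}$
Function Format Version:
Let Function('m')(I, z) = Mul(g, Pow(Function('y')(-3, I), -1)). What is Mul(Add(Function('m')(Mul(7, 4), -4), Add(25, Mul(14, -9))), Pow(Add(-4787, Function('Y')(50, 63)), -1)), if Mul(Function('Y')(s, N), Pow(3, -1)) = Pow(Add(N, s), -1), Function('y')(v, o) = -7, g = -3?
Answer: Rational(1243, 59164) ≈ 0.021009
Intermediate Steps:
Function('Y')(s, N) = Mul(3, Pow(Add(N, s), -1))
Function('m')(I, z) = Rational(3, 7) (Function('m')(I, z) = Mul(-3, Pow(-7, -1)) = Mul(-3, Rational(-1, 7)) = Rational(3, 7))
Mul(Add(Function('m')(Mul(7, 4), -4), Add(25, Mul(14, -9))), Pow(Add(-4787, Function('Y')(50, 63)), -1)) = Mul(Add(Rational(3, 7), Add(25, Mul(14, -9))), Pow(Add(-4787, Mul(3, Pow(Add(63, 50), -1))), -1)) = Mul(Add(Rational(3, 7), Add(25, -126)), Pow(Add(-4787, Mul(3, Pow(113, -1))), -1)) = Mul(Add(Rational(3, 7), -101), Pow(Add(-4787, Mul(3, Rational(1, 113))), -1)) = Mul(Rational(-704, 7), Pow(Add(-4787, Rational(3, 113)), -1)) = Mul(Rational(-704, 7), Pow(Rational(-540928, 113), -1)) = Mul(Rational(-704, 7), Rational(-113, 540928)) = Rational(1243, 59164)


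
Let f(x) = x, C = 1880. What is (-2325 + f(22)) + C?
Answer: -423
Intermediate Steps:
(-2325 + f(22)) + C = (-2325 + 22) + 1880 = -2303 + 1880 = -423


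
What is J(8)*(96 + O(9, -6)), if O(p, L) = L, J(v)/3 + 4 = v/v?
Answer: -810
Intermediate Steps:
J(v) = -9 (J(v) = -12 + 3*(v/v) = -12 + 3*1 = -12 + 3 = -9)
J(8)*(96 + O(9, -6)) = -9*(96 - 6) = -9*90 = -810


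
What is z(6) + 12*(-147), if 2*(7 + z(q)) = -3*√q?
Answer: -1771 - 3*√6/2 ≈ -1774.7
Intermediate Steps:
z(q) = -7 - 3*√q/2 (z(q) = -7 + (-3*√q)/2 = -7 - 3*√q/2)
z(6) + 12*(-147) = (-7 - 3*√6/2) + 12*(-147) = (-7 - 3*√6/2) - 1764 = -1771 - 3*√6/2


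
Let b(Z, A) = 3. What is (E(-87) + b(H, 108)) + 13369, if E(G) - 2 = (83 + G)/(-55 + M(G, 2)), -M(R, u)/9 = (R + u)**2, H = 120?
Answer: 217594981/16270 ≈ 13374.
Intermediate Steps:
M(R, u) = -9*(R + u)**2
E(G) = 2 + (83 + G)/(-55 - 9*(2 + G)**2) (E(G) = 2 + (83 + G)/(-55 - 9*(G + 2)**2) = 2 + (83 + G)/(-55 - 9*(2 + G)**2))
(E(-87) + b(H, 108)) + 13369 = ((27 - 1*(-87) + 18*(2 - 87)**2)/(55 + 9*(2 - 87)**2) + 3) + 13369 = ((27 + 87 + 18*(-85)**2)/(55 + 9*(-85)**2) + 3) + 13369 = ((27 + 87 + 18*7225)/(55 + 9*7225) + 3) + 13369 = ((27 + 87 + 130050)/(55 + 65025) + 3) + 13369 = (130164/65080 + 3) + 13369 = ((1/65080)*130164 + 3) + 13369 = (32541/16270 + 3) + 13369 = 81351/16270 + 13369 = 217594981/16270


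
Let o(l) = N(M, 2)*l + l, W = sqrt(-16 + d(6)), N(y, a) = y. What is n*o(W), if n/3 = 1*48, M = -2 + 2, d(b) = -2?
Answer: 432*I*sqrt(2) ≈ 610.94*I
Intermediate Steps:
M = 0
W = 3*I*sqrt(2) (W = sqrt(-16 - 2) = sqrt(-18) = 3*I*sqrt(2) ≈ 4.2426*I)
o(l) = l (o(l) = 0*l + l = 0 + l = l)
n = 144 (n = 3*(1*48) = 3*48 = 144)
n*o(W) = 144*(3*I*sqrt(2)) = 432*I*sqrt(2)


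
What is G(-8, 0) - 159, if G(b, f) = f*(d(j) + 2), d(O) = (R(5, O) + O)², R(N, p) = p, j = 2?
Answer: -159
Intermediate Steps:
d(O) = 4*O² (d(O) = (O + O)² = (2*O)² = 4*O²)
G(b, f) = 18*f (G(b, f) = f*(4*2² + 2) = f*(4*4 + 2) = f*(16 + 2) = f*18 = 18*f)
G(-8, 0) - 159 = 18*0 - 159 = 0 - 159 = -159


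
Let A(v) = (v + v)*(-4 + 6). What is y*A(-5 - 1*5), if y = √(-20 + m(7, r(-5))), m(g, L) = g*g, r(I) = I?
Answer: -40*√29 ≈ -215.41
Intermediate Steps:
A(v) = 4*v (A(v) = (2*v)*2 = 4*v)
m(g, L) = g²
y = √29 (y = √(-20 + 7²) = √(-20 + 49) = √29 ≈ 5.3852)
y*A(-5 - 1*5) = √29*(4*(-5 - 1*5)) = √29*(4*(-5 - 5)) = √29*(4*(-10)) = √29*(-40) = -40*√29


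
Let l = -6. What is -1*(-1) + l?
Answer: -5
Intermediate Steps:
-1*(-1) + l = -1*(-1) - 6 = 1 - 6 = -5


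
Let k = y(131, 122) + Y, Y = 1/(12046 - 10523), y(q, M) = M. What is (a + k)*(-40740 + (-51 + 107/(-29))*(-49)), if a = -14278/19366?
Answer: -68062934173416/14747209 ≈ -4.6153e+6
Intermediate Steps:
Y = 1/1523 ≈ 0.00065660
k = 185807/1523 (k = 122 + 1/1523 = 185807/1523 ≈ 122.00)
a = -7139/9683 (a = -14278*1/19366 = -7139/9683 ≈ -0.73727)
(a + k)*(-40740 + (-51 + 107/(-29))*(-49)) = (-7139/9683 + 185807/1523)*(-40740 + (-51 + 107/(-29))*(-49)) = 1788296484*(-40740 + (-51 + 107*(-1/29))*(-49))/14747209 = 1788296484*(-40740 + (-51 - 107/29)*(-49))/14747209 = 1788296484*(-40740 - 1586/29*(-49))/14747209 = 1788296484*(-40740 + 77714/29)/14747209 = (1788296484/14747209)*(-1103746/29) = -68062934173416/14747209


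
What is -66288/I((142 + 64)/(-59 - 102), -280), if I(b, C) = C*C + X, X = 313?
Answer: -66288/78713 ≈ -0.84215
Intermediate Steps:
I(b, C) = 313 + C**2 (I(b, C) = C*C + 313 = C**2 + 313 = 313 + C**2)
-66288/I((142 + 64)/(-59 - 102), -280) = -66288/(313 + (-280)**2) = -66288/(313 + 78400) = -66288/78713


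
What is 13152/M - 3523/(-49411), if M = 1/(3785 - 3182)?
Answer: 391861647139/49411 ≈ 7.9307e+6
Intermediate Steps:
M = 1/603 ≈ 0.0016584
13152/M - 3523/(-49411) = 13152/(1/603) - 3523/(-49411) = 13152*603 - 3523*(-1/49411) = 7930656 + 3523/49411 = 391861647139/49411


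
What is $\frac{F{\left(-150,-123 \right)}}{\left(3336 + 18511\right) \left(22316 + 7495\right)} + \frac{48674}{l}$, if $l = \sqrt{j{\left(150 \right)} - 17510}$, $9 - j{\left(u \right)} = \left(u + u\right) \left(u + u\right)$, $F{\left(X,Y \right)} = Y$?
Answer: $- \frac{41}{217093639} - \frac{48674 i \sqrt{107501}}{107501} \approx -1.8886 \cdot 10^{-7} - 148.45 i$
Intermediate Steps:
$j{\left(u \right)} = 9 - 4 u^{2}$ ($j{\left(u \right)} = 9 - \left(u + u\right) \left(u + u\right) = 9 - 2 u 2 u = 9 - 4 u^{2}$)
$l = i \sqrt{107501}$ ($l = \sqrt{\left(9 - 4 \cdot 150^{2}\right) - 17510} = \sqrt{\left(9 - 90000\right) - 17510} = \sqrt{-89991 - 17510} = \sqrt{-107501} = i \sqrt{107501} \approx 327.87 i$)
$\frac{F{\left(-150,-123 \right)}}{\left(3336 + 18511\right) \left(22316 + 7495\right)} + \frac{48674}{l} = - \frac{123}{\left(3336 + 18511\right) \left(22316 + 7495\right)} + \frac{48674}{i \sqrt{107501}} = - \frac{123}{21847 \cdot 29811} + 48674 \left(- \frac{i \sqrt{107501}}{107501}\right) = - \frac{123}{651280917} - \frac{48674 i \sqrt{107501}}{107501} = \left(-123\right) \frac{1}{651280917} - \frac{48674 i \sqrt{107501}}{107501} = - \frac{41}{217093639} - \frac{48674 i \sqrt{107501}}{107501}$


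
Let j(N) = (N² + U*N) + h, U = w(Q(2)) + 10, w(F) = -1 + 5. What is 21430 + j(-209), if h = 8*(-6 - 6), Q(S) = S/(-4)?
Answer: 62089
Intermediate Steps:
Q(S) = -S/4 (Q(S) = S*(-¼) = -S/4)
w(F) = 4
h = -96 (h = 8*(-12) = -96)
U = 14 (U = 4 + 10 = 14)
j(N) = -96 + N² + 14*N (j(N) = (N² + 14*N) - 96 = -96 + N² + 14*N)
21430 + j(-209) = 21430 + (-96 + (-209)² + 14*(-209)) = 21430 + (-96 + 43681 - 2926) = 21430 + 40659 = 62089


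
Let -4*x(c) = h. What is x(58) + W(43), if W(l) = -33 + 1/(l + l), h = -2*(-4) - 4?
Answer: -2923/86 ≈ -33.988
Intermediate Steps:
h = 4 (h = 8 - 4 = 4)
W(l) = -33 + 1/(2*l)
x(c) = -1 (x(c) = -¼*4 = -1)
x(58) + W(43) = -1 + (-33 + (½)/43) = -1 + (-33 + (½)*(1/43)) = -1 + (-33 + 1/86) = -1 - 2837/86 = -2923/86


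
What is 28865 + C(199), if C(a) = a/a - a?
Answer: 28667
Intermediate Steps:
C(a) = 1 - a
28865 + C(199) = 28865 + (1 - 1*199) = 28865 + (1 - 199) = 28865 - 198 = 28667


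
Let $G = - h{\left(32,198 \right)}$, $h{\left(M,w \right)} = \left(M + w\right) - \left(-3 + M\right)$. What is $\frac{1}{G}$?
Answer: $- \frac{1}{201} \approx -0.0049751$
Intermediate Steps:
$h{\left(M,w \right)} = 3 + w$ ($h{\left(M,w \right)} = \left(M + w\right) - \left(-3 + M\right) = 3 + w$)
$G = -201$ ($G = - (3 + 198) = \left(-1\right) 201 = -201$)
$\frac{1}{G} = \frac{1}{-201} = - \frac{1}{201}$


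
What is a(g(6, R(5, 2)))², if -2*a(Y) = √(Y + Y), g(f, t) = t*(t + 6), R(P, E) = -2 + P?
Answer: 27/2 ≈ 13.500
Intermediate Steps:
g(f, t) = t*(6 + t)
a(Y) = -√2*√Y/2 (a(Y) = -√(Y + Y)/2 = -√2*√Y/2)
a(g(6, R(5, 2)))² = (-√2*√((-2 + 5)*(6 + (-2 + 5)))/2)² = (-√2*√(3*(6 + 3))/2)² = (-√2*√(3*9)/2)² = (-√2*√27/2)² = (-√2*3*√3/2)² = (-3*√6/2)² = 27/2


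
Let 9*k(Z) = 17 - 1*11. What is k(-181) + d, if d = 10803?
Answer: 32411/3 ≈ 10804.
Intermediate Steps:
k(Z) = ⅔ (k(Z) = (17 - 1*11)/9 = (17 - 11)/9 = (⅑)*6 = ⅔)
k(-181) + d = ⅔ + 10803 = 32411/3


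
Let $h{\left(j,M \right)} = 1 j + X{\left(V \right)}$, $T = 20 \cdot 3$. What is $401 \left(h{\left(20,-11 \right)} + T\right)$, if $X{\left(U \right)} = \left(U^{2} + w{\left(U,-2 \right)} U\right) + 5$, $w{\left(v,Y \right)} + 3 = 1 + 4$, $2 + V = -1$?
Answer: $35288$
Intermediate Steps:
$V = -3$ ($V = -2 - 1 = -3$)
$w{\left(v,Y \right)} = 2$ ($w{\left(v,Y \right)} = -3 + \left(1 + 4\right) = -3 + 5 = 2$)
$X{\left(U \right)} = 5 + U^{2} + 2 U$ ($X{\left(U \right)} = \left(U^{2} + 2 U\right) + 5 = 5 + U^{2} + 2 U$)
$T = 60$
$h{\left(j,M \right)} = 8 + j$ ($h{\left(j,M \right)} = 1 j + \left(5 + \left(-3\right)^{2} + 2 \left(-3\right)\right) = j + \left(5 + 9 - 6\right) = j + 8 = 8 + j$)
$401 \left(h{\left(20,-11 \right)} + T\right) = 401 \left(\left(8 + 20\right) + 60\right) = 401 \left(28 + 60\right) = 401 \cdot 88 = 35288$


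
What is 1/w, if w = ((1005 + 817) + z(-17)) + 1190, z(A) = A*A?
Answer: 1/3301 ≈ 0.00030294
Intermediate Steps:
z(A) = A²
w = 3301 (w = ((1005 + 817) + (-17)²) + 1190 = (1822 + 289) + 1190 = 2111 + 1190 = 3301)
1/w = 1/3301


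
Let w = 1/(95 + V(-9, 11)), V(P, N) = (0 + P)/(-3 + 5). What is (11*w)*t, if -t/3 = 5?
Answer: -330/181 ≈ -1.8232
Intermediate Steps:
t = -15 (t = -3*5 = -15)
V(P, N) = P/2
w = 2/181 (w = 1/(95 + (1/2)*(-9)) = 1/(95 - 9/2) = 1/(181/2) = 2/181 ≈ 0.011050)
(11*w)*t = (11*(2/181))*(-15) = (22/181)*(-15) = -330/181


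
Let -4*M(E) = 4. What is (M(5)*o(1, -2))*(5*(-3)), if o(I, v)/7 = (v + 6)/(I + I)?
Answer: 210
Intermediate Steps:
o(I, v) = 7*(6 + v)/(2*I) (o(I, v) = 7*((v + 6)/(I + I)) = 7*((6 + v)/((2*I))) = 7*((6 + v)*(1/(2*I))) = 7*((6 + v)/(2*I)) = 7*(6 + v)/(2*I))
M(E) = -1 (M(E) = -1/4*4 = -1)
(M(5)*o(1, -2))*(5*(-3)) = (-7*(6 - 2)/(2*1))*(5*(-3)) = -7*4/2*(-15) = -1*14*(-15) = -14*(-15) = 210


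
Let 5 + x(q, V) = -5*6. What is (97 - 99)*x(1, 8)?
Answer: 70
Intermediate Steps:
x(q, V) = -35 (x(q, V) = -5 - 5*6 = -5 - 30 = -35)
(97 - 99)*x(1, 8) = (97 - 99)*(-35) = -2*(-35) = 70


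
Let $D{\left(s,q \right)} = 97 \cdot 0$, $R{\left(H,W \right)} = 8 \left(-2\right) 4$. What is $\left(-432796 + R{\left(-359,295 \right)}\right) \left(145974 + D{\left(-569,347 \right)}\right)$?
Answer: $-63186305640$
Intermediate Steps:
$R{\left(H,W \right)} = -64$ ($R{\left(H,W \right)} = \left(-16\right) 4 = -64$)
$D{\left(s,q \right)} = 0$
$\left(-432796 + R{\left(-359,295 \right)}\right) \left(145974 + D{\left(-569,347 \right)}\right) = \left(-432796 - 64\right) \left(145974 + 0\right) = \left(-432860\right) 145974 = -63186305640$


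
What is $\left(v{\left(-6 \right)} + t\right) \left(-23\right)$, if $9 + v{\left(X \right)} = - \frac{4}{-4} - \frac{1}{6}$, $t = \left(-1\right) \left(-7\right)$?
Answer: $\frac{161}{6} \approx 26.833$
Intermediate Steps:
$t = 7$
$v{\left(X \right)} = - \frac{49}{6}$ ($v{\left(X \right)} = -9 - \left(\frac{1}{6} - 1\right) = -9 - - \frac{5}{6} = -9 + \left(1 - \frac{1}{6}\right) = -9 + \frac{5}{6} = - \frac{49}{6}$)
$\left(v{\left(-6 \right)} + t\right) \left(-23\right) = \left(- \frac{49}{6} + 7\right) \left(-23\right) = \left(- \frac{7}{6}\right) \left(-23\right) = \frac{161}{6}$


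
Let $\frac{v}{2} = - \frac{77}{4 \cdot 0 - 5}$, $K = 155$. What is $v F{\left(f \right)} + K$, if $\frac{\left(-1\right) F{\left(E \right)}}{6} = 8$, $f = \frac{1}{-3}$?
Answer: $- \frac{6617}{5} \approx -1323.4$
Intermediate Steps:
$f = - \frac{1}{3} \approx -0.33333$
$F{\left(E \right)} = -48$ ($F{\left(E \right)} = \left(-6\right) 8 = -48$)
$v = \frac{154}{5}$ ($v = 2 \left(- \frac{77}{4 \cdot 0 - 5}\right) = 2 \left(- \frac{77}{0 - 5}\right) = 2 \left(- \frac{77}{-5}\right) = 2 \left(\left(-77\right) \left(- \frac{1}{5}\right)\right) = 2 \cdot \frac{77}{5} = \frac{154}{5} \approx 30.8$)
$v F{\left(f \right)} + K = \frac{154}{5} \left(-48\right) + 155 = - \frac{7392}{5} + 155 = - \frac{6617}{5}$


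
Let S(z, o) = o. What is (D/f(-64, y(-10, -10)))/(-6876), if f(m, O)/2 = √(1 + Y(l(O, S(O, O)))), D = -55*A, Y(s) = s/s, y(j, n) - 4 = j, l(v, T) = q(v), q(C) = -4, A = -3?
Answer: -55*√2/9168 ≈ -0.0084841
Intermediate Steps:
l(v, T) = -4
y(j, n) = 4 + j
Y(s) = 1
D = 165 (D = -55*(-3) = 165)
f(m, O) = 2*√2 (f(m, O) = 2*√(1 + 1) = 2*√2)
(D/f(-64, y(-10, -10)))/(-6876) = (165/((2*√2)))/(-6876) = (165*(√2/4))*(-1/6876) = (165*√2/4)*(-1/6876) = -55*√2/9168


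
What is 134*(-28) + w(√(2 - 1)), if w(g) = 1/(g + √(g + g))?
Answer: -3753 + √2 ≈ -3751.6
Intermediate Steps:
w(g) = 1/(g + √2*√g) (w(g) = 1/(g + √(2*g)) = 1/(g + √2*√g))
134*(-28) + w(√(2 - 1)) = 134*(-28) + 1/(√(2 - 1) + √2*√(√(2 - 1))) = -3752 + 1/(√1 + √2*√(√1)) = -3752 + 1/(1 + √2*√1) = -3752 + 1/(1 + √2*1) = -3752 + 1/(1 + √2)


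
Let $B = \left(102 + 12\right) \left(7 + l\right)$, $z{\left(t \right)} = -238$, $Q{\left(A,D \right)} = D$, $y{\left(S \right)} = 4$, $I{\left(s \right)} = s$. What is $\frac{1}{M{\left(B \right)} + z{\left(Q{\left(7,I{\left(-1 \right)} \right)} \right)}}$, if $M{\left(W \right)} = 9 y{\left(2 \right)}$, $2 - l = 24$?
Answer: $- \frac{1}{202} \approx -0.0049505$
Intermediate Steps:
$l = -22$ ($l = 2 - 24 = -22$)
$B = -1710$ ($B = \left(102 + 12\right) \left(7 - 22\right) = 114 \left(-15\right) = -1710$)
$M{\left(W \right)} = 36$ ($M{\left(W \right)} = 9 \cdot 4 = 36$)
$\frac{1}{M{\left(B \right)} + z{\left(Q{\left(7,I{\left(-1 \right)} \right)} \right)}} = \frac{1}{36 - 238} = \frac{1}{-202} = - \frac{1}{202}$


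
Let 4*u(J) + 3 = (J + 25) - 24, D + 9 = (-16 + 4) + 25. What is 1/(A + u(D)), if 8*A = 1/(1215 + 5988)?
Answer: 57624/28813 ≈ 1.9999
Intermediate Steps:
A = 1/57624 (A = 1/(8*(1215 + 5988)) = (⅛)/7203 = (⅛)*(1/7203) = 1/57624 ≈ 1.7354e-5)
D = 4 (D = -9 + ((-16 + 4) + 25) = -9 + (-12 + 25) = -9 + 13 = 4)
u(J) = -½ + J/4 (u(J) = -¾ + ((J + 25) - 24)/4 = -¾ + ((25 + J) - 24)/4 = -¾ + (1 + J)/4 = -¾ + (¼ + J/4) = -½ + J/4)
1/(A + u(D)) = 1/(1/57624 + (-½ + (¼)*4)) = 1/(1/57624 + (-½ + 1)) = 1/(1/57624 + ½) = 1/(28813/57624) = 57624/28813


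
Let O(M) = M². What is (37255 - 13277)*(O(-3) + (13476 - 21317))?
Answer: -187795696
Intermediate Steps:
(37255 - 13277)*(O(-3) + (13476 - 21317)) = (37255 - 13277)*((-3)² + (13476 - 21317)) = 23978*(9 - 7841) = 23978*(-7832) = -187795696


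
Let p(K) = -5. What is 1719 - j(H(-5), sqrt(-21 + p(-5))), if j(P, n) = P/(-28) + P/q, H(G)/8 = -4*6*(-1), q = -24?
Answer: 12137/7 ≈ 1733.9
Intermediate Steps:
H(G) = 192 (H(G) = 8*(-4*6*(-1)) = 8*(-24*(-1)) = 8*24 = 192)
j(P, n) = -13*P/168 (j(P, n) = P/(-28) + P/(-24) = P*(-1/28) + P*(-1/24) = -P/28 - P/24 = -13*P/168)
1719 - j(H(-5), sqrt(-21 + p(-5))) = 1719 - (-13)*192/168 = 1719 - 1*(-104/7) = 1719 + 104/7 = 12137/7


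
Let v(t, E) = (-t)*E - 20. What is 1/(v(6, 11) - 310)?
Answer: -1/396 ≈ -0.0025253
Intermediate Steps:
v(t, E) = -20 - E*t (v(t, E) = -E*t - 20 = -20 - E*t)
1/(v(6, 11) - 310) = 1/((-20 - 1*11*6) - 310) = 1/((-20 - 66) - 310) = 1/(-86 - 310) = 1/(-396) = -1/396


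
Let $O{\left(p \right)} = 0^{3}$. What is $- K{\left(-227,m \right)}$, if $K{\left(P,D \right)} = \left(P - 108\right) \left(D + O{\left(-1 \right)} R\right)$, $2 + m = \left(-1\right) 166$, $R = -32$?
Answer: $-56280$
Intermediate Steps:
$m = -168$ ($m = -2 - 166 = -168$)
$O{\left(p \right)} = 0$
$K{\left(P,D \right)} = D \left(-108 + P\right)$ ($K{\left(P,D \right)} = \left(P - 108\right) \left(D + 0 \left(-32\right)\right) = \left(-108 + P\right) \left(D + 0\right) = \left(-108 + P\right) D = D \left(-108 + P\right)$)
$- K{\left(-227,m \right)} = - \left(-168\right) \left(-108 - 227\right) = - \left(-168\right) \left(-335\right) = \left(-1\right) 56280 = -56280$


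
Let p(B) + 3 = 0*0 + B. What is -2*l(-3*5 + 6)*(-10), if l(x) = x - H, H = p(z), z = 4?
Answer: -200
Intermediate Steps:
p(B) = -3 + B (p(B) = -3 + (0*0 + B) = -3 + (0 + B) = -3 + B)
H = 1 (H = -3 + 4 = 1)
l(x) = -1 + x (l(x) = x - 1*1 = x - 1 = -1 + x)
-2*l(-3*5 + 6)*(-10) = -2*(-1 + (-3*5 + 6))*(-10) = -2*(-1 + (-15 + 6))*(-10) = -2*(-1 - 9)*(-10) = -2*(-10)*(-10) = 20*(-10) = -200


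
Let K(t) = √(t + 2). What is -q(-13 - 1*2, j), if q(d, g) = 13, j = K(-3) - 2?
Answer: -13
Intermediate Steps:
K(t) = √(2 + t)
j = -2 + I (j = √(2 - 3) - 2 = √(-1) - 2 = I - 2 = -2 + I ≈ -2.0 + 1.0*I)
-q(-13 - 1*2, j) = -1*13 = -13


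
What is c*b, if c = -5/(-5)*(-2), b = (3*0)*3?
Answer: 0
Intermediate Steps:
b = 0 (b = 0*3 = 0)
c = -2 (c = -5*(-1/5)*(-2) = 1*(-2) = -2)
c*b = -2*0 = 0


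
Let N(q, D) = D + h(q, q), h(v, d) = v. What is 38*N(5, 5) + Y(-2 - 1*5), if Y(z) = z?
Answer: 373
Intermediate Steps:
N(q, D) = D + q
38*N(5, 5) + Y(-2 - 1*5) = 38*(5 + 5) + (-2 - 1*5) = 38*10 + (-2 - 5) = 380 - 7 = 373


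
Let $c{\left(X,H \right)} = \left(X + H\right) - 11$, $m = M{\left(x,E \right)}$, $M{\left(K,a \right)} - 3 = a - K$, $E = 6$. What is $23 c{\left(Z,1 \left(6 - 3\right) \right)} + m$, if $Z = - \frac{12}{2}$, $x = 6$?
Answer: $-319$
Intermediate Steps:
$M{\left(K,a \right)} = 3 + a - K$ ($M{\left(K,a \right)} = 3 - \left(K - a\right) = 3 + a - K$)
$m = 3$ ($m = 3 + 6 - 6 = 3$)
$Z = -6$ ($Z = \left(-12\right) \frac{1}{2} = -6$)
$c{\left(X,H \right)} = -11 + H + X$ ($c{\left(X,H \right)} = \left(H + X\right) - 11 = -11 + H + X$)
$23 c{\left(Z,1 \left(6 - 3\right) \right)} + m = 23 \left(-11 + 1 \left(6 - 3\right) - 6\right) + 3 = 23 \left(-11 + 1 \cdot 3 - 6\right) + 3 = 23 \left(-11 + 3 - 6\right) + 3 = 23 \left(-14\right) + 3 = -322 + 3 = -319$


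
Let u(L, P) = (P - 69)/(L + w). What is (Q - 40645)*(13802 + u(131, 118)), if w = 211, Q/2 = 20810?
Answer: 1534108225/114 ≈ 1.3457e+7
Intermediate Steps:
Q = 41620 (Q = 2*20810 = 41620)
u(L, P) = (-69 + P)/(211 + L) (u(L, P) = (P - 69)/(L + 211) = (-69 + P)/(211 + L))
(Q - 40645)*(13802 + u(131, 118)) = (41620 - 40645)*(13802 + (-69 + 118)/(211 + 131)) = 975*(13802 + 49/342) = 975*(4720333/342) = 1534108225/114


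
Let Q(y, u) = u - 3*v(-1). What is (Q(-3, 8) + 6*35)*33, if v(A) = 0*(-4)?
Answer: 7194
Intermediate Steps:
v(A) = 0
Q(y, u) = u (Q(y, u) = u - 3*0 = u + 0 = u)
(Q(-3, 8) + 6*35)*33 = (8 + 6*35)*33 = (8 + 210)*33 = 218*33 = 7194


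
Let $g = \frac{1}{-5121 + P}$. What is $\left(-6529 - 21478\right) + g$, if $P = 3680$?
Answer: $- \frac{40358088}{1441} \approx -28007.0$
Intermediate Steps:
$g = - \frac{1}{1441}$ ($g = \frac{1}{-5121 + 3680} = \frac{1}{-1441} = - \frac{1}{1441} \approx -0.00069396$)
$\left(-6529 - 21478\right) + g = \left(-6529 - 21478\right) - \frac{1}{1441} = -28007 - \frac{1}{1441} = - \frac{40358088}{1441}$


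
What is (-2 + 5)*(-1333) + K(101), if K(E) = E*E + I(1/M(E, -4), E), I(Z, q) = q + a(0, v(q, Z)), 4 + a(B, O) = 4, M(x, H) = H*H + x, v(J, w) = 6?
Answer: 6303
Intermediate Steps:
M(x, H) = x + H² (M(x, H) = H² + x = x + H²)
a(B, O) = 0 (a(B, O) = -4 + 4 = 0)
I(Z, q) = q (I(Z, q) = q + 0 = q)
K(E) = E + E² (K(E) = E*E + E = E² + E = E + E²)
(-2 + 5)*(-1333) + K(101) = (-2 + 5)*(-1333) + 101*(1 + 101) = 3*(-1333) + 101*102 = -3999 + 10302 = 6303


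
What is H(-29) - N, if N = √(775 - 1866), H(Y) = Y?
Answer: -29 - I*√1091 ≈ -29.0 - 33.03*I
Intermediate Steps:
N = I*√1091 (N = √(-1091) = I*√1091 ≈ 33.03*I)
H(-29) - N = -29 - I*√1091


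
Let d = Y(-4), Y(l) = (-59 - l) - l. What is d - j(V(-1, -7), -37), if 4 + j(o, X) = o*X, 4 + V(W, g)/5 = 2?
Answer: -417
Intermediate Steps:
V(W, g) = -10 (V(W, g) = -20 + 5*2 = -20 + 10 = -10)
Y(l) = -59 - 2*l
j(o, X) = -4 + X*o (j(o, X) = -4 + o*X = -4 + X*o)
d = -51 (d = -59 - 2*(-4) = -59 + 8 = -51)
d - j(V(-1, -7), -37) = -51 - (-4 - 37*(-10)) = -51 - (-4 + 370) = -51 - 1*366 = -51 - 366 = -417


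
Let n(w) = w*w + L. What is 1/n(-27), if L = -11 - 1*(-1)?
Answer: 1/719 ≈ 0.0013908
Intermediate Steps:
L = -10 (L = -11 + 1 = -10)
n(w) = -10 + w² (n(w) = w*w - 10 = w² - 10 = -10 + w²)
1/n(-27) = 1/(-10 + (-27)²) = 1/(-10 + 729) = 1/719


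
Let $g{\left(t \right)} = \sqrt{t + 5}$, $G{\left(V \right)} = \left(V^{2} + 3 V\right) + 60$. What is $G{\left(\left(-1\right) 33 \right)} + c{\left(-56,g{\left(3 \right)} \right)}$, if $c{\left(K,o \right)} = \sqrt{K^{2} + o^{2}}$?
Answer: $1050 + 2 \sqrt{786} \approx 1106.1$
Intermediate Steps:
$G{\left(V \right)} = 60 + V^{2} + 3 V$
$g{\left(t \right)} = \sqrt{5 + t}$
$G{\left(\left(-1\right) 33 \right)} + c{\left(-56,g{\left(3 \right)} \right)} = \left(60 + \left(\left(-1\right) 33\right)^{2} + 3 \left(\left(-1\right) 33\right)\right) + \sqrt{\left(-56\right)^{2} + \left(\sqrt{5 + 3}\right)^{2}} = \left(60 + \left(-33\right)^{2} + 3 \left(-33\right)\right) + \sqrt{3136 + \left(\sqrt{8}\right)^{2}} = \left(60 + 1089 - 99\right) + \sqrt{3136 + \left(2 \sqrt{2}\right)^{2}} = 1050 + \sqrt{3136 + 8} = 1050 + \sqrt{3144} = 1050 + 2 \sqrt{786}$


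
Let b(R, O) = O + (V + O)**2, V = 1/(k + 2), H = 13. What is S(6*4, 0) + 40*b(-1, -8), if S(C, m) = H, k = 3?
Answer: 10633/5 ≈ 2126.6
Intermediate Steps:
V = 1/5 (V = 1/(3 + 2) = 1/5 ≈ 0.20000)
S(C, m) = 13
b(R, O) = O + (1/5 + O)**2
S(6*4, 0) + 40*b(-1, -8) = 13 + 40*(-8 + (1 + 5*(-8))**2/25) = 13 + 40*(-8 + (1 - 40)**2/25) = 13 + 40*(-8 + (1/25)*(-39)**2) = 13 + 40*(-8 + (1/25)*1521) = 13 + 40*(-8 + 1521/25) = 13 + 40*(1321/25) = 13 + 10568/5 = 10633/5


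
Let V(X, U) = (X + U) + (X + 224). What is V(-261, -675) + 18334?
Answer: 17361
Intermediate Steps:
V(X, U) = 224 + U + 2*X (V(X, U) = (U + X) + (224 + X) = 224 + U + 2*X)
V(-261, -675) + 18334 = (224 - 675 + 2*(-261)) + 18334 = (224 - 675 - 522) + 18334 = -973 + 18334 = 17361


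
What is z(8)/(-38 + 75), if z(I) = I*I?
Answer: 64/37 ≈ 1.7297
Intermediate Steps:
z(I) = I²
z(8)/(-38 + 75) = 8²/(-38 + 75) = 64/37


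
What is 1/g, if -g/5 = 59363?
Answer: -1/296815 ≈ -3.3691e-6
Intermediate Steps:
g = -296815 (g = -5*59363 = -296815)
1/g = 1/(-296815) = -1/296815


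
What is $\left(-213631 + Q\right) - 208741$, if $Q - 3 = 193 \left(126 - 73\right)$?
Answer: $-412140$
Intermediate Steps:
$Q = 10232$ ($Q = 3 + 193 \left(126 - 73\right) = 3 + 193 \cdot 53 = 3 + 10229 = 10232$)
$\left(-213631 + Q\right) - 208741 = \left(-213631 + 10232\right) - 208741 = -203399 - 208741 = -412140$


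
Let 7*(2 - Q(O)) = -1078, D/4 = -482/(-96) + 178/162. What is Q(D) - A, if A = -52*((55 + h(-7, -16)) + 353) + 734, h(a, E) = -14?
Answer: 19910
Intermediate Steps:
D = 7931/324 (D = 4*(-482/(-96) + 178/162) = 4*(-482*(-1/96) + 178*(1/162)) = 4*(241/48 + 89/81) = 4*(7931/1296) = 7931/324 ≈ 24.478)
Q(O) = 156 (Q(O) = 2 - ⅐*(-1078) = 2 + 154 = 156)
A = -19754 (A = -52*((55 - 14) + 353) + 734 = -52*(41 + 353) + 734 = -52*394 + 734 = -20488 + 734 = -19754)
Q(D) - A = 156 - 1*(-19754) = 156 + 19754 = 19910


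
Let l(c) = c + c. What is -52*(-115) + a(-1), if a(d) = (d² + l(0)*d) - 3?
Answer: 5978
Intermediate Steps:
l(c) = 2*c
a(d) = -3 + d² (a(d) = (d² + (2*0)*d) - 3 = (d² + 0*d) - 3 = (d² + 0) - 3 = d² - 3 = -3 + d²)
-52*(-115) + a(-1) = -52*(-115) + (-3 + (-1)²) = 5980 + (-3 + 1) = 5980 - 2 = 5978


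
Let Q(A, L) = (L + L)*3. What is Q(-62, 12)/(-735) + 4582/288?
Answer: 557839/35280 ≈ 15.812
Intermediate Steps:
Q(A, L) = 6*L (Q(A, L) = (2*L)*3 = 6*L)
Q(-62, 12)/(-735) + 4582/288 = (6*12)/(-735) + 4582/288 = 72*(-1/735) + 4582*(1/288) = -24/245 + 2291/144 = 557839/35280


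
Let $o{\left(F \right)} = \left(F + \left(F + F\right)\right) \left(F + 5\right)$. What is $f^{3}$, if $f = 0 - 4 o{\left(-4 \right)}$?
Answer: $110592$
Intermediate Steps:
$o{\left(F \right)} = 3 F \left(5 + F\right)$ ($o{\left(F \right)} = \left(F + 2 F\right) \left(5 + F\right) = 3 F \left(5 + F\right)$)
$f = 48$ ($f = 0 - 4 \cdot 3 \left(-4\right) \left(5 - 4\right) = 0 - 4 \cdot 3 \left(-4\right) 1 = 0 - -48 = 0 + 48 = 48$)
$f^{3} = 48^{3} = 110592$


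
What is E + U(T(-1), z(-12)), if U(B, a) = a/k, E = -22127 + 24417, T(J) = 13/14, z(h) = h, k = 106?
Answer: 121364/53 ≈ 2289.9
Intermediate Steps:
T(J) = 13/14 (T(J) = 13*(1/14) = 13/14)
E = 2290
U(B, a) = a/106
E + U(T(-1), z(-12)) = 2290 + (1/106)*(-12) = 2290 - 6/53 = 121364/53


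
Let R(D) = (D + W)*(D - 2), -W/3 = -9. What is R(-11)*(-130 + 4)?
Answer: 26208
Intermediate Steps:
W = 27 (W = -3*(-9) = 27)
R(D) = (-2 + D)*(27 + D) (R(D) = (D + 27)*(D - 2) = (27 + D)*(-2 + D) = (-2 + D)*(27 + D))
R(-11)*(-130 + 4) = (-54 + (-11)² + 25*(-11))*(-130 + 4) = (-54 + 121 - 275)*(-126) = -208*(-126) = 26208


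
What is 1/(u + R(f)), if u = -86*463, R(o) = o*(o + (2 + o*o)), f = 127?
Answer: 1/2024948 ≈ 4.9384e-7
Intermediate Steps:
R(o) = o*(2 + o + o²) (R(o) = o*(o + (2 + o²)) = o*(2 + o + o²))
u = -39818
1/(u + R(f)) = 1/(-39818 + 127*(2 + 127 + 127²)) = 1/(-39818 + 127*(2 + 127 + 16129)) = 1/(-39818 + 127*16258) = 1/(-39818 + 2064766) = 1/2024948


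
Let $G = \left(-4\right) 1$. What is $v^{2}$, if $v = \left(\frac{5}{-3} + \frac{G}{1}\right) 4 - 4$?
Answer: $\frac{6400}{9} \approx 711.11$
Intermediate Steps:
$G = -4$
$v = - \frac{80}{3}$ ($v = \left(\frac{5}{-3} - \frac{4}{1}\right) 4 - 4 = \left(5 \left(- \frac{1}{3}\right) - 4\right) 4 - 4 = \left(- \frac{5}{3} - 4\right) 4 - 4 = \left(- \frac{17}{3}\right) 4 - 4 = - \frac{68}{3} - 4 = - \frac{80}{3} \approx -26.667$)
$v^{2} = \left(- \frac{80}{3}\right)^{2} = \frac{6400}{9}$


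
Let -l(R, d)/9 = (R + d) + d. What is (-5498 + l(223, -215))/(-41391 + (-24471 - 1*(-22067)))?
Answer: 727/8759 ≈ 0.083000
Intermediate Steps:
l(R, d) = -18*d - 9*R (l(R, d) = -9*((R + d) + d) = -9*(R + 2*d) = -18*d - 9*R)
(-5498 + l(223, -215))/(-41391 + (-24471 - 1*(-22067))) = (-5498 + (-18*(-215) - 9*223))/(-41391 + (-24471 - 1*(-22067))) = (-5498 + (3870 - 2007))/(-41391 + (-24471 + 22067)) = (-5498 + 1863)/(-41391 - 2404) = -3635/(-43795) = -3635*(-1/43795) = 727/8759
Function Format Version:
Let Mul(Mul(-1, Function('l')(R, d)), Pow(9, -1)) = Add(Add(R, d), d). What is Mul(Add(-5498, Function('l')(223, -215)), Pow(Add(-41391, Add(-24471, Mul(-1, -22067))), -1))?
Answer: Rational(727, 8759) ≈ 0.083000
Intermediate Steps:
Function('l')(R, d) = Add(Mul(-18, d), Mul(-9, R)) (Function('l')(R, d) = Mul(-9, Add(Add(R, d), d)) = Mul(-9, Add(R, Mul(2, d))) = Add(Mul(-18, d), Mul(-9, R)))
Mul(Add(-5498, Function('l')(223, -215)), Pow(Add(-41391, Add(-24471, Mul(-1, -22067))), -1)) = Mul(Add(-5498, Add(Mul(-18, -215), Mul(-9, 223))), Pow(Add(-41391, Add(-24471, Mul(-1, -22067))), -1)) = Mul(Add(-5498, Add(3870, -2007)), Pow(Add(-41391, Add(-24471, 22067)), -1)) = Mul(Add(-5498, 1863), Pow(Add(-41391, -2404), -1)) = Mul(-3635, Pow(-43795, -1)) = Mul(-3635, Rational(-1, 43795)) = Rational(727, 8759)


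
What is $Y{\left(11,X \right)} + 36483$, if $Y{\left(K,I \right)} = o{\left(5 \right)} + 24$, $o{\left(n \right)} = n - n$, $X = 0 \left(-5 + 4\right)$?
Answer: $36507$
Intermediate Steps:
$X = 0$ ($X = 0 \left(-1\right) = 0$)
$o{\left(n \right)} = 0$
$Y{\left(K,I \right)} = 24$ ($Y{\left(K,I \right)} = 0 + 24 = 24$)
$Y{\left(11,X \right)} + 36483 = 24 + 36483 = 36507$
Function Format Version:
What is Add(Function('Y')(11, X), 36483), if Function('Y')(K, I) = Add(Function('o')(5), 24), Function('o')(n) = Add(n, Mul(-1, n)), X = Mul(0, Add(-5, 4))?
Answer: 36507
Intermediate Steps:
X = 0 (X = Mul(0, -1) = 0)
Function('o')(n) = 0
Function('Y')(K, I) = 24 (Function('Y')(K, I) = Add(0, 24) = 24)
Add(Function('Y')(11, X), 36483) = Add(24, 36483) = 36507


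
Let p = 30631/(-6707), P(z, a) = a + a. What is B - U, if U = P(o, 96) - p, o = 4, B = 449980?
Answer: 3016697485/6707 ≈ 4.4978e+5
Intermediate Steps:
P(z, a) = 2*a
p = -30631/6707 (p = 30631*(-1/6707) = -30631/6707 ≈ -4.5670)
U = 1318375/6707 (U = 2*96 - 1*(-30631/6707) = 192 + 30631/6707 = 1318375/6707 ≈ 196.57)
B - U = 449980 - 1*1318375/6707 = 449980 - 1318375/6707 = 3016697485/6707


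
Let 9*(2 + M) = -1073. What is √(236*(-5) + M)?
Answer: 7*I*√239/3 ≈ 36.072*I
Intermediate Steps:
M = -1091/9 (M = -2 + (⅑)*(-1073) = -2 - 1073/9 = -1091/9 ≈ -121.22)
√(236*(-5) + M) = √(236*(-5) - 1091/9) = √(-1180 - 1091/9) = √(-11711/9) = 7*I*√239/3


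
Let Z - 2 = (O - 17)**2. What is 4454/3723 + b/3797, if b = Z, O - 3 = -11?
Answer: 1132127/831543 ≈ 1.3615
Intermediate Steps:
O = -8 (O = 3 - 11 = -8)
Z = 627 (Z = 2 + (-8 - 17)**2 = 2 + (-25)**2 = 2 + 625 = 627)
b = 627
4454/3723 + b/3797 = 4454/3723 + 627/3797 = 4454*(1/3723) + 627*(1/3797) = 262/219 + 627/3797 = 1132127/831543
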